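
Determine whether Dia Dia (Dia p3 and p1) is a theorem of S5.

Not valid

Tableau for the negation not Dia Dia (Dia p3 and p1):
1. not Dia Dia (Dia p3 and p1), w0
2. not Dia (Dia p3 and p1), w0
3. not (Dia p3 and p1), w0
4. not p1, w0
Accessibility: w0Rw0
The negation has an open branch (countermodel exists).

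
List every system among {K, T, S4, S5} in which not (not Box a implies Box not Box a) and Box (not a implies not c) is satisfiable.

K, T, S4

S5-tableau for the formula:
1. not (not Box a implies Box not Box a) and Box (not a implies not c), w0
2. not (not Box a implies Box not Box a), w0
3. Box (not a implies not c), w0
4. not Box a, w0
5. not Box not Box a, w0
6. not a implies not c, w0
7. not c, w0
8. not a, w1
9. not a implies not c, w1
10. not c, w1
11. Box a, w2
12. not a implies not c, w2
13. a, w0
14. a, w1
Accessibility: w0Rw0, w0Rw1, w0Rw2, w1Rw0, w1Rw1, w1Rw2, w2Rw0, w2Rw1, w2Rw2
Branch closes: a and not a both at w1.
Every branch closes (one shown): unsatisfiable in S5.
S4-tableau for the formula:
1. not (not Box a implies Box not Box a) and Box (not a implies not c), w0
2. not (not Box a implies Box not Box a), w0
3. Box (not a implies not c), w0
4. not Box a, w0
5. not Box not Box a, w0
6. not a implies not c, w0
7. not c, w0
8. not a, w1
9. not a implies not c, w1
10. not c, w1
11. Box a, w2
12. not a implies not c, w2
13. a, w2
14. not c, w2
Accessibility: w0Rw0, w0Rw1, w0Rw2, w1Rw1, w2Rw2
Complete open branch: satisfiable in S4, hence also in K, T (this S4-model is also a K-model and a T-model).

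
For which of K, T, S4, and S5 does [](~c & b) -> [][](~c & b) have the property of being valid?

T-tableau for the negation ~([](~c & b) -> [][](~c & b)):
1. ~([](~c & b) -> [][](~c & b)), w0
2. [](~c & b), w0
3. ~[][](~c & b), w0
4. ~c & b, w0
5. ~c, w0
6. b, w0
7. ~[](~c & b), w1
8. ~c & b, w1
9. ~c, w1
10. b, w1
11. ~(~c & b), w2
12. ~b, w2
Accessibility: w0Rw0, w0Rw1, w1Rw1, w1Rw2, w2Rw2
Complete open branch: countermodel on a T-frame, so not valid in T, nor in K (the same frame is also a K-frame).
S4-tableau for the negation ~([](~c & b) -> [][](~c & b)):
1. ~([](~c & b) -> [][](~c & b)), w0
2. [](~c & b), w0
3. ~[][](~c & b), w0
4. ~c & b, w0
5. ~c, w0
6. b, w0
7. ~[](~c & b), w1
8. ~c & b, w1
9. ~c, w1
10. b, w1
11. ~(~c & b), w2
12. ~c & b, w2
13. ~c, w2
14. b, w2
15. ~b, w2
Accessibility: w0Rw0, w0Rw1, w0Rw2, w1Rw1, w1Rw2, w2Rw2
Branch closes: b and ~b both at w2.
Every branch closes (one shown): valid in S4, hence also in S5 (every theorem of S4 is a theorem of S5).

S4, S5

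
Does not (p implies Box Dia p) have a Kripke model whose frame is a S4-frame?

1. not (p implies Box Dia p), 0
2. p, 0
3. not Box Dia p, 0
4. not Dia p, 1
5. not p, 1
Accessibility: 0R0, 0R1, 1R1

Satisfiable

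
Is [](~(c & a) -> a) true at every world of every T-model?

Tableau for the negation ~[](~(c & a) -> a):
1. ~[](~(c & a) -> a), w0
2. ~(~(c & a) -> a), w1
3. ~(c & a), w1
4. ~a, w1
Accessibility: w0Rw0, w0Rw1, w1Rw1
The negation has an open branch (countermodel exists).

No, not valid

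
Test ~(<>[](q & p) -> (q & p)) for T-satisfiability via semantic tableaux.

1. ~(<>[](q & p) -> (q & p)), u
2. <>[](q & p), u
3. ~(q & p), u
4. ~p, u
5. [](q & p), v
6. q & p, v
7. q, v
8. p, v
Accessibility: uRu, uRv, vRv

Satisfiable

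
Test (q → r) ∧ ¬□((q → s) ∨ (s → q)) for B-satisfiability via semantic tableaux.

Unsatisfiable

1. (q → r) ∧ ¬□((q → s) ∨ (s → q)), u
2. q → r, u
3. ¬□((q → s) ∨ (s → q)), u
4. r, u
5. ¬((q → s) ∨ (s → q)), v
6. ¬(q → s), v
7. ¬(s → q), v
8. q, v
9. ¬s, v
10. s, v
11. ¬q, v
Accessibility: uRu, uRv, vRu, vRv
Branch closes: s and ¬s both at v.
Every branch closes; the branch above is one of them.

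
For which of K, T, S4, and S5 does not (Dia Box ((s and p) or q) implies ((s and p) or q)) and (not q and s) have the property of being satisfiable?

S4-tableau for the formula:
1. not (Dia Box ((s and p) or q) implies ((s and p) or q)) and (not q and s), w0
2. not (Dia Box ((s and p) or q) implies ((s and p) or q)), w0
3. not q and s, w0
4. Dia Box ((s and p) or q), w0
5. not ((s and p) or q), w0
6. not q, w0
7. s, w0
8. not (s and p), w0
9. not p, w0
10. Box ((s and p) or q), w1
11. (s and p) or q, w1
12. q, w1
Accessibility: w0Rw0, w0Rw1, w1Rw1
Complete open branch: satisfiable in S4, hence also in K, T (this S4-model is also a K-model and a T-model).
S5-tableau for the formula:
1. not (Dia Box ((s and p) or q) implies ((s and p) or q)) and (not q and s), w0
2. not (Dia Box ((s and p) or q) implies ((s and p) or q)), w0
3. not q and s, w0
4. Dia Box ((s and p) or q), w0
5. not ((s and p) or q), w0
6. not q, w0
7. s, w0
8. not (s and p), w0
9. not p, w0
10. Box ((s and p) or q), w1
11. (s and p) or q, w0
12. (s and p) or q, w1
13. s and p, w0
14. p, w0
Accessibility: w0Rw0, w0Rw1, w1Rw0, w1Rw1
Branch closes: p and not p both at w0.
Every branch closes (one shown): unsatisfiable in S5.

K, T, S4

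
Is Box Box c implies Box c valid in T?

Valid

Tableau for the negation not (Box Box c implies Box c):
1. not (Box Box c implies Box c), u
2. Box Box c, u
3. not Box c, u
4. Box c, u
5. c, u
6. not c, v
7. Box c, v
8. c, v
Accessibility: uRu, uRv, vRv
Branch closes: c and not c both at v.
Every branch of the negation's tableau closes; the branch above is one of them.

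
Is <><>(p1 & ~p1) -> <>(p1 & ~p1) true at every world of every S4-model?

Tableau for the negation ~(<><>(p1 & ~p1) -> <>(p1 & ~p1)):
1. ~(<><>(p1 & ~p1) -> <>(p1 & ~p1)), u
2. <><>(p1 & ~p1), u
3. ~<>(p1 & ~p1), u
4. ~(p1 & ~p1), u
5. p1, u
6. <>(p1 & ~p1), v
7. ~(p1 & ~p1), v
8. p1, v
9. p1 & ~p1, w
10. p1, w
11. ~p1, w
Accessibility: uRu, uRv, uRw, vRv, vRw, wRw
Branch closes: p1 and ~p1 both at w.
All branches of the negation close; one closing branch shown above.

Valid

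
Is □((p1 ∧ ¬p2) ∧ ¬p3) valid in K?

Invalid (countermodel exists)

Tableau for the negation ¬□((p1 ∧ ¬p2) ∧ ¬p3):
1. ¬□((p1 ∧ ¬p2) ∧ ¬p3), 0
2. ¬((p1 ∧ ¬p2) ∧ ¬p3), 1
3. p3, 1
Accessibility: 0R1
The negation has an open branch (countermodel exists).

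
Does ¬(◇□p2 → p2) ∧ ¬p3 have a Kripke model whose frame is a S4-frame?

1. ¬(◇□p2 → p2) ∧ ¬p3, w0
2. ¬(◇□p2 → p2), w0
3. ¬p3, w0
4. ◇□p2, w0
5. ¬p2, w0
6. □p2, w1
7. p2, w1
Accessibility: w0Rw0, w0Rw1, w1Rw1

Satisfiable (open branch found)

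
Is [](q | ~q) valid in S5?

Tableau for the negation ~[](q | ~q):
1. ~[](q | ~q), w0
2. ~(q | ~q), w1
3. ~q, w1
4. q, w1
Accessibility: w0Rw0, w0Rw1, w1Rw0, w1Rw1
Branch closes: q and ~q both at w1.
Every branch of the negation's tableau closes; the branch above is one of them.

Yes, valid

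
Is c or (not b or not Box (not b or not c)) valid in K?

Tableau for the negation not (c or (not b or not Box (not b or not c))):
1. not (c or (not b or not Box (not b or not c))), w0
2. not c, w0   [neg-or-rule on 1]
3. not (not b or not Box (not b or not c)), w0   [neg-or-rule on 1]
4. b, w0   [neg-or-rule on 3]
5. Box (not b or not c), w0   [neg-or-rule on 3]
The negation has an open branch (countermodel exists).

No, not valid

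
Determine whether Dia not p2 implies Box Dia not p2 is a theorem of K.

No, not valid

Tableau for the negation not (Dia not p2 implies Box Dia not p2):
1. not (Dia not p2 implies Box Dia not p2), u
2. Dia not p2, u
3. not Box Dia not p2, u
4. not p2, v
5. not Dia not p2, w
Accessibility: uRv, uRw
The negation has an open branch (countermodel exists).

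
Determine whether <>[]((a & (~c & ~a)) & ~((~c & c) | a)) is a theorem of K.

Tableau for the negation ~<>[]((a & (~c & ~a)) & ~((~c & c) | a)):
1. ~<>[]((a & (~c & ~a)) & ~((~c & c) | a)), 0
The negation has an open branch (countermodel exists).

Invalid (countermodel exists)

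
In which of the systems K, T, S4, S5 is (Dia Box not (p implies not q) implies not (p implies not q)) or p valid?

S5

S4-tableau for the negation not ((Dia Box not (p implies not q) implies not (p implies not q)) or p):
1. not ((Dia Box not (p implies not q) implies not (p implies not q)) or p), w0
2. not (Dia Box not (p implies not q) implies not (p implies not q)), w0   [neg-or-rule on 1]
3. not p, w0   [neg-or-rule on 1]
4. Dia Box not (p implies not q), w0   [neg-implies-rule on 2]
5. p implies not q, w0   [neg-implies-rule on 2]
6. not q, w0   [implies-rule on 5 (branches; this branch)]
7. Box not (p implies not q), w1   [Dia-rule on 4: fresh world w1, w0Rw1]
8. not (p implies not q), w1   [Box-rule on 7 via w1Rw1]
9. p, w1   [neg-implies-rule on 8]
10. q, w1   [neg-implies-rule on 8]
Accessibility: w0Rw0, w0Rw1, w1Rw1
Complete open branch: countermodel on an S4-frame, so not valid in S4, nor in K, T (the same frame is also a K-frame and a T-frame).
S5-tableau for the negation not ((Dia Box not (p implies not q) implies not (p implies not q)) or p):
1. not ((Dia Box not (p implies not q) implies not (p implies not q)) or p), w0
2. not (Dia Box not (p implies not q) implies not (p implies not q)), w0   [neg-or-rule on 1]
3. not p, w0   [neg-or-rule on 1]
4. Dia Box not (p implies not q), w0   [neg-implies-rule on 2]
5. p implies not q, w0   [neg-implies-rule on 2]
6. not q, w0   [implies-rule on 5 (branches; this branch)]
7. Box not (p implies not q), w1   [Dia-rule on 4: fresh world w1, w0Rw1]
8. not (p implies not q), w0   [Box-rule on 7 via w1Rw0]
9. p, w0   [neg-implies-rule on 8]
10. q, w0   [neg-implies-rule on 8]
Accessibility: w0Rw0, w0Rw1, w1Rw0, w1Rw1
Branch closes: p and not p both at w0.
Every branch closes (one shown): valid in S5.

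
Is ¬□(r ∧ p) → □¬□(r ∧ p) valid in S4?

Invalid (countermodel exists)

Tableau for the negation ¬(¬□(r ∧ p) → □¬□(r ∧ p)):
1. ¬(¬□(r ∧ p) → □¬□(r ∧ p)), w0
2. ¬□(r ∧ p), w0   [¬→-rule on 1]
3. ¬□¬□(r ∧ p), w0   [¬→-rule on 1]
4. ¬(r ∧ p), w1   [¬□-rule on 2: fresh world w1, w0Rw1]
5. ¬p, w1   [¬∧-rule on 4 (branches; this branch)]
6. □(r ∧ p), w2   [¬□-rule on 3: fresh world w2, w0Rw2]
7. r ∧ p, w2   [□-rule on 6 via w2Rw2]
8. r, w2   [∧-rule on 7]
9. p, w2   [∧-rule on 7]
Accessibility: w0Rw0, w0Rw1, w0Rw2, w1Rw1, w2Rw2
The negation has an open branch (countermodel exists).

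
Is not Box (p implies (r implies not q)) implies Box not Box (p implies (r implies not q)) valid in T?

Tableau for the negation not (not Box (p implies (r implies not q)) implies Box not Box (p implies (r implies not q))):
1. not (not Box (p implies (r implies not q)) implies Box not Box (p implies (r implies not q))), 0
2. not Box (p implies (r implies not q)), 0
3. not Box not Box (p implies (r implies not q)), 0
4. not (p implies (r implies not q)), 1
5. p, 1
6. not (r implies not q), 1
7. r, 1
8. q, 1
9. Box (p implies (r implies not q)), 2
10. p implies (r implies not q), 2
11. r implies not q, 2
12. not q, 2
Accessibility: 0R0, 0R1, 0R2, 1R1, 2R2
The negation has an open branch (countermodel exists).

No, not valid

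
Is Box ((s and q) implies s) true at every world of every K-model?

Yes, valid

Tableau for the negation not Box ((s and q) implies s):
1. not Box ((s and q) implies s), u
2. not ((s and q) implies s), v
3. s and q, v
4. not s, v
5. s, v
6. q, v
Accessibility: uRv
Branch closes: s and not s both at v.
All branches of the negation close; one closing branch shown above.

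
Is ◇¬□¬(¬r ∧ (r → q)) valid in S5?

Tableau for the negation ¬◇¬□¬(¬r ∧ (r → q)):
1. ¬◇¬□¬(¬r ∧ (r → q)), w0
2. □¬(¬r ∧ (r → q)), w0   [¬◇-rule on 1 via w0Rw0]
3. ¬(¬r ∧ (r → q)), w0   [□-rule on 2 via w0Rw0]
4. ¬(r → q), w0   [¬∧-rule on 3 (branches; this branch)]
5. r, w0   [¬→-rule on 4]
6. ¬q, w0   [¬→-rule on 4]
Accessibility: w0Rw0
The negation has an open branch (countermodel exists).

Not valid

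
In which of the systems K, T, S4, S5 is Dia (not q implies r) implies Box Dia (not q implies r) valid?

S4-tableau for the negation not (Dia (not q implies r) implies Box Dia (not q implies r)):
1. not (Dia (not q implies r) implies Box Dia (not q implies r)), 0
2. Dia (not q implies r), 0   [neg-implies-rule on 1]
3. not Box Dia (not q implies r), 0   [neg-implies-rule on 1]
4. not q implies r, 1   [Dia-rule on 2: fresh world 1, 0R1]
5. r, 1   [implies-rule on 4 (branches; this branch)]
6. not Dia (not q implies r), 2   [neg-Box-rule on 3: fresh world 2, 0R2]
7. not (not q implies r), 2   [neg-Dia-rule on 6 via 2R2]
8. not q, 2   [neg-implies-rule on 7]
9. not r, 2   [neg-implies-rule on 7]
Accessibility: 0R0, 0R1, 0R2, 1R1, 2R2
Complete open branch: countermodel on an S4-frame, so not valid in S4, nor in K, T (the same frame is also a K-frame and a T-frame).
S5-tableau for the negation not (Dia (not q implies r) implies Box Dia (not q implies r)):
1. not (Dia (not q implies r) implies Box Dia (not q implies r)), 0
2. Dia (not q implies r), 0   [neg-implies-rule on 1]
3. not Box Dia (not q implies r), 0   [neg-implies-rule on 1]
4. not q implies r, 1   [Dia-rule on 2: fresh world 1, 0R1]
5. r, 1   [implies-rule on 4 (branches; this branch)]
6. not Dia (not q implies r), 2   [neg-Box-rule on 3: fresh world 2, 0R2]
7. not (not q implies r), 0   [neg-Dia-rule on 6 via 2R0]
8. not q, 0   [neg-implies-rule on 7]
9. not r, 0   [neg-implies-rule on 7]
10. not (not q implies r), 1   [neg-Dia-rule on 6 via 2R1]
11. not q, 1   [neg-implies-rule on 10]
12. not r, 1   [neg-implies-rule on 10]
Accessibility: 0R0, 0R1, 0R2, 1R0, 1R1, 1R2, 2R0, 2R1, 2R2
Branch closes: r and not r both at 1.
Every branch closes (one shown): valid in S5.

S5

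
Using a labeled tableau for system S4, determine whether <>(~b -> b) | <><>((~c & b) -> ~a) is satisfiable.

Yes, satisfiable

1. <>(~b -> b) | <><>((~c & b) -> ~a), u
2. <><>((~c & b) -> ~a), u
3. <>((~c & b) -> ~a), v
4. (~c & b) -> ~a, w
5. ~a, w
Accessibility: uRu, uRv, uRw, vRv, vRw, wRw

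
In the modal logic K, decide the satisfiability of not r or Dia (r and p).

Yes, satisfiable

1. not r or Dia (r and p), 0
2. Dia (r and p), 0
3. r and p, 1
4. r, 1
5. p, 1
Accessibility: 0R1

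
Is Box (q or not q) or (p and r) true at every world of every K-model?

Valid in K

Tableau for the negation not (Box (q or not q) or (p and r)):
1. not (Box (q or not q) or (p and r)), w0
2. not Box (q or not q), w0
3. not (p and r), w0
4. not r, w0
5. not (q or not q), w1
6. not q, w1
7. q, w1
Accessibility: w0Rw1
Branch closes: q and not q both at w1.
All branches of the negation close; one closing branch shown above.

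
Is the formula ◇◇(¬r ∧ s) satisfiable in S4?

Yes, satisfiable

1. ◇◇(¬r ∧ s), w0
2. ◇(¬r ∧ s), w1
3. ¬r ∧ s, w2
4. ¬r, w2
5. s, w2
Accessibility: w0Rw0, w0Rw1, w0Rw2, w1Rw1, w1Rw2, w2Rw2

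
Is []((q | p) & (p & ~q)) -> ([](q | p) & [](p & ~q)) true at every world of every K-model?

Valid in K

Tableau for the negation ~([]((q | p) & (p & ~q)) -> ([](q | p) & [](p & ~q))):
1. ~([]((q | p) & (p & ~q)) -> ([](q | p) & [](p & ~q))), 0
2. []((q | p) & (p & ~q)), 0   [~->-rule on 1]
3. ~([](q | p) & [](p & ~q)), 0   [~->-rule on 1]
4. ~[](p & ~q), 0   [~&-rule on 3 (branches; this branch)]
5. ~(p & ~q), 1   [~[]-rule on 4: fresh world 1, 0R1]
6. (q | p) & (p & ~q), 1   [[]-rule on 2 via 0R1]
7. q | p, 1   [&-rule on 6]
8. p & ~q, 1   [&-rule on 6]
9. p, 1   [&-rule on 8]
10. ~q, 1   [&-rule on 8]
11. q, 1   [~&-rule on 5 (branches; this branch)]
Accessibility: 0R1
Branch closes: q and ~q both at 1.
Every branch of the negation's tableau closes; the branch above is one of them.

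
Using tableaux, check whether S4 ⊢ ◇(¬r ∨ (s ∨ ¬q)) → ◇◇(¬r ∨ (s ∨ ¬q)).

Yes, valid

Tableau for the negation ¬(◇(¬r ∨ (s ∨ ¬q)) → ◇◇(¬r ∨ (s ∨ ¬q))):
1. ¬(◇(¬r ∨ (s ∨ ¬q)) → ◇◇(¬r ∨ (s ∨ ¬q))), u
2. ◇(¬r ∨ (s ∨ ¬q)), u
3. ¬◇◇(¬r ∨ (s ∨ ¬q)), u
4. ¬◇(¬r ∨ (s ∨ ¬q)), u
5. ¬(¬r ∨ (s ∨ ¬q)), u
6. r, u
7. ¬(s ∨ ¬q), u
8. ¬s, u
9. q, u
10. ¬r ∨ (s ∨ ¬q), v
11. ¬◇(¬r ∨ (s ∨ ¬q)), v
12. ¬(¬r ∨ (s ∨ ¬q)), v
13. r, v
14. ¬(s ∨ ¬q), v
15. ¬s, v
16. q, v
17. s ∨ ¬q, v
18. ¬q, v
Accessibility: uRu, uRv, vRv
Branch closes: q and ¬q both at v.
Every branch of the negation's tableau closes; the branch above is one of them.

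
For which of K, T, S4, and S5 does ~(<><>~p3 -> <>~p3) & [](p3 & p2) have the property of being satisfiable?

T-tableau for the formula:
1. ~(<><>~p3 -> <>~p3) & [](p3 & p2), u
2. ~(<><>~p3 -> <>~p3), u   [&-rule on 1]
3. [](p3 & p2), u   [&-rule on 1]
4. <><>~p3, u   [~->-rule on 2]
5. ~<>~p3, u   [~->-rule on 2]
6. p3 & p2, u   [[]-rule on 3 via uRu]
7. p3, u   [&-rule on 6]
8. p2, u   [&-rule on 6]
9. <>~p3, v   [<>-rule on 4: fresh world v, uRv]
10. p3 & p2, v   [[]-rule on 3 via uRv]
11. p3, v   [&-rule on 10]
12. p2, v   [&-rule on 10]
13. ~p3, w   [<>-rule on 9: fresh world w, vRw]
Accessibility: uRu, uRv, vRv, vRw, wRw
Complete open branch: satisfiable in T, hence also in K (this T-model is also a K-model).
S4-tableau for the formula:
1. ~(<><>~p3 -> <>~p3) & [](p3 & p2), u
2. ~(<><>~p3 -> <>~p3), u   [&-rule on 1]
3. [](p3 & p2), u   [&-rule on 1]
4. <><>~p3, u   [~->-rule on 2]
5. ~<>~p3, u   [~->-rule on 2]
6. p3 & p2, u   [[]-rule on 3 via uRu]
7. p3, u   [&-rule on 6]
8. p2, u   [&-rule on 6]
9. <>~p3, v   [<>-rule on 4: fresh world v, uRv]
10. p3 & p2, v   [[]-rule on 3 via uRv]
11. p3, v   [&-rule on 10]
12. p2, v   [&-rule on 10]
13. ~p3, w   [<>-rule on 9: fresh world w, vRw]
14. p3 & p2, w   [[]-rule on 3 via uRw]
15. p3, w   [&-rule on 14]
16. p2, w   [&-rule on 14]
Accessibility: uRu, uRv, uRw, vRv, vRw, wRw
Branch closes: p3 and ~p3 both at w.
Every branch closes (one shown): unsatisfiable in S4, hence also in S5 (every S5-frame is an S4-frame).

K, T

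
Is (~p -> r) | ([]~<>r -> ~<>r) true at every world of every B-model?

Yes, valid

Tableau for the negation ~((~p -> r) | ([]~<>r -> ~<>r)):
1. ~((~p -> r) | ([]~<>r -> ~<>r)), u
2. ~(~p -> r), u   [~|-rule on 1]
3. ~([]~<>r -> ~<>r), u   [~|-rule on 1]
4. ~p, u   [~->-rule on 2]
5. ~r, u   [~->-rule on 2]
6. []~<>r, u   [~->-rule on 3]
7. <>r, u   [~->-rule on 3]
8. ~<>r, u   [[]-rule on 6 via uRu]
9. r, v   [<>-rule on 7: fresh world v, uRv]
10. ~<>r, v   [[]-rule on 6 via uRv]
11. ~r, v   [~<>-rule on 8 via uRv]
Accessibility: uRu, uRv, vRu, vRv
Branch closes: r and ~r both at v.
Every branch of the negation's tableau closes; the branch above is one of them.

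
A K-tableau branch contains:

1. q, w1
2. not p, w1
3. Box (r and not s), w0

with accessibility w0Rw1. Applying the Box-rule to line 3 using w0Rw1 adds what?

r and not s, w1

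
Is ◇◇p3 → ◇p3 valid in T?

Tableau for the negation ¬(◇◇p3 → ◇p3):
1. ¬(◇◇p3 → ◇p3), w0
2. ◇◇p3, w0   [¬→-rule on 1]
3. ¬◇p3, w0   [¬→-rule on 1]
4. ¬p3, w0   [¬◇-rule on 3 via w0Rw0]
5. ◇p3, w1   [◇-rule on 2: fresh world w1, w0Rw1]
6. ¬p3, w1   [¬◇-rule on 3 via w0Rw1]
7. p3, w2   [◇-rule on 5: fresh world w2, w1Rw2]
Accessibility: w0Rw0, w0Rw1, w1Rw1, w1Rw2, w2Rw2
The negation has an open branch (countermodel exists).

Invalid (countermodel exists)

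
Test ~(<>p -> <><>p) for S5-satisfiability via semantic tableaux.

No, unsatisfiable

1. ~(<>p -> <><>p), w0
2. <>p, w0
3. ~<><>p, w0
4. ~<>p, w0
5. ~p, w0
6. p, w1
7. ~<>p, w1
8. ~p, w1
Accessibility: w0Rw0, w0Rw1, w1Rw0, w1Rw1
Branch closes: p and ~p both at w1.
All branches of the tableau close; one closing branch shown above.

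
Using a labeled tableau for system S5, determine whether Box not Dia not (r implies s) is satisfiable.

Satisfiable (open branch found)

1. Box not Dia not (r implies s), w0
2. not Dia not (r implies s), w0
3. r implies s, w0
4. s, w0
Accessibility: w0Rw0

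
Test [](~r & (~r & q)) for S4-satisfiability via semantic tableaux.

Satisfiable (open branch found)

1. [](~r & (~r & q)), 0
2. ~r & (~r & q), 0
3. ~r, 0
4. ~r & q, 0
5. q, 0
Accessibility: 0R0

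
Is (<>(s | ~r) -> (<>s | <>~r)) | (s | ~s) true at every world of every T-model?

Yes, valid

Tableau for the negation ~((<>(s | ~r) -> (<>s | <>~r)) | (s | ~s)):
1. ~((<>(s | ~r) -> (<>s | <>~r)) | (s | ~s)), u
2. ~(<>(s | ~r) -> (<>s | <>~r)), u
3. ~(s | ~s), u
4. <>(s | ~r), u
5. ~(<>s | <>~r), u
6. ~s, u
7. s, u
Accessibility: uRu
Branch closes: s and ~s both at u.
All branches of the negation close; one closing branch shown above.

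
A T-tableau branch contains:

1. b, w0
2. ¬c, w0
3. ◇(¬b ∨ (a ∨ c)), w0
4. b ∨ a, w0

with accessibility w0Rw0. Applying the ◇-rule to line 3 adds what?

a fresh world w1 with w0Rw1, and ¬b ∨ (a ∨ c) at w1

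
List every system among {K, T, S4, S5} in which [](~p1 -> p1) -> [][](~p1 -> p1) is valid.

S4, S5

T-tableau for the negation ~([](~p1 -> p1) -> [][](~p1 -> p1)):
1. ~([](~p1 -> p1) -> [][](~p1 -> p1)), w0
2. [](~p1 -> p1), w0
3. ~[][](~p1 -> p1), w0
4. ~p1 -> p1, w0
5. p1, w0
6. ~[](~p1 -> p1), w1
7. ~p1 -> p1, w1
8. p1, w1
9. ~(~p1 -> p1), w2
10. ~p1, w2
Accessibility: w0Rw0, w0Rw1, w1Rw1, w1Rw2, w2Rw2
Complete open branch: countermodel on a T-frame, so not valid in T, nor in K (the same frame is also a K-frame).
S4-tableau for the negation ~([](~p1 -> p1) -> [][](~p1 -> p1)):
1. ~([](~p1 -> p1) -> [][](~p1 -> p1)), w0
2. [](~p1 -> p1), w0
3. ~[][](~p1 -> p1), w0
4. ~p1 -> p1, w0
5. p1, w0
6. ~[](~p1 -> p1), w1
7. ~p1 -> p1, w1
8. p1, w1
9. ~(~p1 -> p1), w2
10. ~p1, w2
11. ~p1 -> p1, w2
12. p1, w2
Accessibility: w0Rw0, w0Rw1, w0Rw2, w1Rw1, w1Rw2, w2Rw2
Branch closes: p1 and ~p1 both at w2.
Every branch closes (one shown): valid in S4, hence also in S5 (every theorem of S4 is a theorem of S5).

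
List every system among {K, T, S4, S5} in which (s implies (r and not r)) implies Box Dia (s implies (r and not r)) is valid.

S4-tableau for the negation not ((s implies (r and not r)) implies Box Dia (s implies (r and not r))):
1. not ((s implies (r and not r)) implies Box Dia (s implies (r and not r))), u
2. s implies (r and not r), u
3. not Box Dia (s implies (r and not r)), u
4. not s, u
5. not Dia (s implies (r and not r)), v
6. not (s implies (r and not r)), v
7. s, v
8. not (r and not r), v
9. r, v
Accessibility: uRu, uRv, vRv
Complete open branch: countermodel on an S4-frame, so not valid in S4, nor in K, T (the same frame is also a K-frame and a T-frame).
S5-tableau for the negation not ((s implies (r and not r)) implies Box Dia (s implies (r and not r))):
1. not ((s implies (r and not r)) implies Box Dia (s implies (r and not r))), u
2. s implies (r and not r), u
3. not Box Dia (s implies (r and not r)), u
4. not s, u
5. not Dia (s implies (r and not r)), v
6. not (s implies (r and not r)), u
7. s, u
8. not (r and not r), u
Accessibility: uRu, uRv, vRu, vRv
Branch closes: s and not s both at u.
Every branch closes (one shown): valid in S5.

S5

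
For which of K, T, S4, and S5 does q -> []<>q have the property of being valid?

S5-tableau for the negation ~(q -> []<>q):
1. ~(q -> []<>q), 0
2. q, 0   [~->-rule on 1]
3. ~[]<>q, 0   [~->-rule on 1]
4. ~<>q, 1   [~[]-rule on 3: fresh world 1, 0R1]
5. ~q, 0   [~<>-rule on 4 via 1R0]
Accessibility: 0R0, 0R1, 1R0, 1R1
Branch closes: q and ~q both at 0.
Every branch closes (one shown): valid in S5.
S4-tableau for the negation ~(q -> []<>q):
1. ~(q -> []<>q), 0
2. q, 0   [~->-rule on 1]
3. ~[]<>q, 0   [~->-rule on 1]
4. ~<>q, 1   [~[]-rule on 3: fresh world 1, 0R1]
5. ~q, 1   [~<>-rule on 4 via 1R1]
Accessibility: 0R0, 0R1, 1R1
Complete open branch: countermodel on an S4-frame, so not valid in S4, nor in K, T (the same frame is also a K-frame and a T-frame).

S5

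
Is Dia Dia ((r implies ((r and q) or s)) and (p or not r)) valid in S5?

Not valid

Tableau for the negation not Dia Dia ((r implies ((r and q) or s)) and (p or not r)):
1. not Dia Dia ((r implies ((r and q) or s)) and (p or not r)), u
2. not Dia ((r implies ((r and q) or s)) and (p or not r)), u   [neg-Dia-rule on 1 via uRu]
3. not ((r implies ((r and q) or s)) and (p or not r)), u   [neg-Dia-rule on 2 via uRu]
4. not (p or not r), u   [neg-and-rule on 3 (branches; this branch)]
5. not p, u   [neg-or-rule on 4]
6. r, u   [neg-or-rule on 4]
Accessibility: uRu
The negation has an open branch (countermodel exists).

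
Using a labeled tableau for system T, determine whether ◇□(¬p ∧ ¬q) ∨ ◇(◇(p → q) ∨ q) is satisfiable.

Yes, satisfiable

1. ◇□(¬p ∧ ¬q) ∨ ◇(◇(p → q) ∨ q), 0
2. ◇(◇(p → q) ∨ q), 0
3. ◇(p → q) ∨ q, 1
4. q, 1
Accessibility: 0R0, 0R1, 1R1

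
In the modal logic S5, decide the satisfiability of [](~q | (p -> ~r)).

1. [](~q | (p -> ~r)), 0
2. ~q | (p -> ~r), 0
3. p -> ~r, 0
4. ~r, 0
Accessibility: 0R0

Satisfiable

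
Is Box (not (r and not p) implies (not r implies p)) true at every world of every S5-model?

Tableau for the negation not Box (not (r and not p) implies (not r implies p)):
1. not Box (not (r and not p) implies (not r implies p)), u
2. not (not (r and not p) implies (not r implies p)), v
3. not (r and not p), v
4. not (not r implies p), v
5. not r, v
6. not p, v
Accessibility: uRu, uRv, vRu, vRv
The negation has an open branch (countermodel exists).

Invalid (countermodel exists)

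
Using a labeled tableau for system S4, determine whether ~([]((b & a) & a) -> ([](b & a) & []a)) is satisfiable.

1. ~([]((b & a) & a) -> ([](b & a) & []a)), w0
2. []((b & a) & a), w0
3. ~([](b & a) & []a), w0
4. (b & a) & a, w0
5. b & a, w0
6. a, w0
7. b, w0
8. ~[](b & a), w0
9. ~(b & a), w1
10. (b & a) & a, w1
11. b & a, w1
12. a, w1
13. b, w1
14. ~a, w1
Accessibility: w0Rw0, w0Rw1, w1Rw1
Branch closes: a and ~a both at w1.
Every branch closes; the branch above is one of them.

Unsatisfiable (every branch closes)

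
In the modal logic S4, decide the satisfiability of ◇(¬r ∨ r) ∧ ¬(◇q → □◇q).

Satisfiable

1. ◇(¬r ∨ r) ∧ ¬(◇q → □◇q), w0
2. ◇(¬r ∨ r), w0
3. ¬(◇q → □◇q), w0
4. ◇q, w0
5. ¬□◇q, w0
6. ¬r ∨ r, w1
7. r, w1
8. q, w2
9. ¬◇q, w3
10. ¬q, w3
Accessibility: w0Rw0, w0Rw1, w0Rw2, w0Rw3, w1Rw1, w2Rw2, w3Rw3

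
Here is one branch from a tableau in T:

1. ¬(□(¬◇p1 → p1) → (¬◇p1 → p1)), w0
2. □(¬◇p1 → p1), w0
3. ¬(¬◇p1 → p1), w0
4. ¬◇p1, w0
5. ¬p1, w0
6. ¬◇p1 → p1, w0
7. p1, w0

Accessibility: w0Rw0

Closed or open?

Closed

Both p1 and ¬p1 appear at w0.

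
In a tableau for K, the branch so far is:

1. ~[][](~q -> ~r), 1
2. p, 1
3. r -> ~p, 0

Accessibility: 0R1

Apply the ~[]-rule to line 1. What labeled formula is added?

a fresh world 2 with 1R2, and ~[](~q -> ~r) at 2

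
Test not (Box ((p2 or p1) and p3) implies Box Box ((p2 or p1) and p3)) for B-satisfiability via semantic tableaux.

Yes, satisfiable

1. not (Box ((p2 or p1) and p3) implies Box Box ((p2 or p1) and p3)), w0
2. Box ((p2 or p1) and p3), w0   [neg-implies-rule on 1]
3. not Box Box ((p2 or p1) and p3), w0   [neg-implies-rule on 1]
4. (p2 or p1) and p3, w0   [Box-rule on 2 via w0Rw0]
5. p2 or p1, w0   [and-rule on 4]
6. p3, w0   [and-rule on 4]
7. p1, w0   [or-rule on 5 (branches; this branch)]
8. not Box ((p2 or p1) and p3), w1   [neg-Box-rule on 3: fresh world w1, w0Rw1]
9. (p2 or p1) and p3, w1   [Box-rule on 2 via w0Rw1]
10. p2 or p1, w1   [and-rule on 9]
11. p3, w1   [and-rule on 9]
12. p1, w1   [or-rule on 10 (branches; this branch)]
13. not ((p2 or p1) and p3), w2   [neg-Box-rule on 8: fresh world w2, w1Rw2]
14. not p3, w2   [neg-and-rule on 13 (branches; this branch)]
Accessibility: w0Rw0, w0Rw1, w1Rw0, w1Rw1, w1Rw2, w2Rw1, w2Rw2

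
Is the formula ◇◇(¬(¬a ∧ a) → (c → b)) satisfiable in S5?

1. ◇◇(¬(¬a ∧ a) → (c → b)), 0
2. ◇(¬(¬a ∧ a) → (c → b)), 1   [◇-rule on 1: fresh world 1, 0R1]
3. ¬(¬a ∧ a) → (c → b), 2   [◇-rule on 2: fresh world 2, 1R2]
4. c → b, 2   [→-rule on 3 (branches; this branch)]
5. b, 2   [→-rule on 4 (branches; this branch)]
Accessibility: 0R0, 0R1, 0R2, 1R0, 1R1, 1R2, 2R0, 2R1, 2R2

Yes, satisfiable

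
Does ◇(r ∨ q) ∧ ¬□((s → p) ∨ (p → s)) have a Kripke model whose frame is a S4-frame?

1. ◇(r ∨ q) ∧ ¬□((s → p) ∨ (p → s)), u
2. ◇(r ∨ q), u
3. ¬□((s → p) ∨ (p → s)), u
4. r ∨ q, v
5. q, v
6. ¬((s → p) ∨ (p → s)), w
7. ¬(s → p), w
8. ¬(p → s), w
9. s, w
10. ¬p, w
11. p, w
12. ¬s, w
Accessibility: uRu, uRv, uRw, vRv, wRw
Branch closes: p and ¬p both at w.
Every branch closes; the branch above is one of them.

Unsatisfiable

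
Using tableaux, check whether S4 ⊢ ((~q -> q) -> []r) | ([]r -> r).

Yes, valid

Tableau for the negation ~(((~q -> q) -> []r) | ([]r -> r)):
1. ~(((~q -> q) -> []r) | ([]r -> r)), 0
2. ~((~q -> q) -> []r), 0
3. ~([]r -> r), 0
4. ~q -> q, 0
5. ~[]r, 0
6. []r, 0
7. ~r, 0
8. r, 0
Accessibility: 0R0
Branch closes: r and ~r both at 0.
All branches of the negation close; one closing branch shown above.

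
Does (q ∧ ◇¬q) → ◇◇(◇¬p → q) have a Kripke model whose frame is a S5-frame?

Yes, satisfiable

1. (q ∧ ◇¬q) → ◇◇(◇¬p → q), 0
2. ◇◇(◇¬p → q), 0
3. ◇(◇¬p → q), 1
4. ◇¬p → q, 2
5. q, 2
Accessibility: 0R0, 0R1, 0R2, 1R0, 1R1, 1R2, 2R0, 2R1, 2R2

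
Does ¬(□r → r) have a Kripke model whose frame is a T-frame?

Unsatisfiable

1. ¬(□r → r), 0
2. □r, 0   [¬→-rule on 1]
3. ¬r, 0   [¬→-rule on 1]
4. r, 0   [□-rule on 2 via 0R0]
Accessibility: 0R0
Branch closes: r and ¬r both at 0.
(One branch shown.) All branches close.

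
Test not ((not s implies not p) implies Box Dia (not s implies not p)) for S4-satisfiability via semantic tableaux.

1. not ((not s implies not p) implies Box Dia (not s implies not p)), 0
2. not s implies not p, 0
3. not Box Dia (not s implies not p), 0
4. not p, 0
5. not Dia (not s implies not p), 1
6. not (not s implies not p), 1
7. not s, 1
8. p, 1
Accessibility: 0R0, 0R1, 1R1

Satisfiable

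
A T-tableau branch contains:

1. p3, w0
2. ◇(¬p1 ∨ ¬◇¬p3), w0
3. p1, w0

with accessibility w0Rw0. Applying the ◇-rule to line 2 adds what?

a fresh world w1 with w0Rw1, and ¬p1 ∨ ¬◇¬p3 at w1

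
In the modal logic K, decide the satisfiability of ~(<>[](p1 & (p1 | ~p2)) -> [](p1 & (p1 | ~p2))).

Satisfiable (open branch found)

1. ~(<>[](p1 & (p1 | ~p2)) -> [](p1 & (p1 | ~p2))), u
2. <>[](p1 & (p1 | ~p2)), u
3. ~[](p1 & (p1 | ~p2)), u
4. [](p1 & (p1 | ~p2)), v
5. ~(p1 & (p1 | ~p2)), w
6. ~(p1 | ~p2), w
7. ~p1, w
8. p2, w
Accessibility: uRv, uRw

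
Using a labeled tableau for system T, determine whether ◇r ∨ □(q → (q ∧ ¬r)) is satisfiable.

1. ◇r ∨ □(q → (q ∧ ¬r)), 0
2. □(q → (q ∧ ¬r)), 0   [∨-rule on 1 (branches; this branch)]
3. q → (q ∧ ¬r), 0   [□-rule on 2 via 0R0]
4. q ∧ ¬r, 0   [→-rule on 3 (branches; this branch)]
5. q, 0   [∧-rule on 4]
6. ¬r, 0   [∧-rule on 4]
Accessibility: 0R0

Satisfiable (open branch found)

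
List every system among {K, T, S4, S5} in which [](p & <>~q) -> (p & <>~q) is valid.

K-tableau for the negation ~([](p & <>~q) -> (p & <>~q)):
1. ~([](p & <>~q) -> (p & <>~q)), 0
2. [](p & <>~q), 0   [~->-rule on 1]
3. ~(p & <>~q), 0   [~->-rule on 1]
4. ~<>~q, 0   [~&-rule on 3 (branches; this branch)]
Complete open branch: countermodel on a K-frame, so not valid in K.
T-tableau for the negation ~([](p & <>~q) -> (p & <>~q)):
1. ~([](p & <>~q) -> (p & <>~q)), 0
2. [](p & <>~q), 0   [~->-rule on 1]
3. ~(p & <>~q), 0   [~->-rule on 1]
4. p & <>~q, 0   [[]-rule on 2 via 0R0]
5. p, 0   [&-rule on 4]
6. <>~q, 0   [&-rule on 4]
7. ~<>~q, 0   [~&-rule on 3 (branches; this branch)]
8. q, 0   [~<>-rule on 7 via 0R0]
9. ~q, 1   [<>-rule on 6: fresh world 1, 0R1]
10. p & <>~q, 1   [[]-rule on 2 via 0R1]
11. p, 1   [&-rule on 10]
12. <>~q, 1   [&-rule on 10]
13. q, 1   [~<>-rule on 7 via 0R1]
Accessibility: 0R0, 0R1, 1R1
Branch closes: q and ~q both at 1.
Every branch closes (one shown): valid in T, hence also in S4, S5 (every theorem of T is a theorem of S4 and S5).

T, S4, S5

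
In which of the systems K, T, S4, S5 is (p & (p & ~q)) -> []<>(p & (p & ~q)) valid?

S4-tableau for the negation ~((p & (p & ~q)) -> []<>(p & (p & ~q))):
1. ~((p & (p & ~q)) -> []<>(p & (p & ~q))), u
2. p & (p & ~q), u   [~->-rule on 1]
3. ~[]<>(p & (p & ~q)), u   [~->-rule on 1]
4. p, u   [&-rule on 2]
5. p & ~q, u   [&-rule on 2]
6. ~q, u   [&-rule on 5]
7. ~<>(p & (p & ~q)), v   [~[]-rule on 3: fresh world v, uRv]
8. ~(p & (p & ~q)), v   [~<>-rule on 7 via vRv]
9. ~(p & ~q), v   [~&-rule on 8 (branches; this branch)]
10. q, v   [~&-rule on 9 (branches; this branch)]
Accessibility: uRu, uRv, vRv
Complete open branch: countermodel on an S4-frame, so not valid in S4, nor in K, T (the same frame is also a K-frame and a T-frame).
S5-tableau for the negation ~((p & (p & ~q)) -> []<>(p & (p & ~q))):
1. ~((p & (p & ~q)) -> []<>(p & (p & ~q))), u
2. p & (p & ~q), u   [~->-rule on 1]
3. ~[]<>(p & (p & ~q)), u   [~->-rule on 1]
4. p, u   [&-rule on 2]
5. p & ~q, u   [&-rule on 2]
6. ~q, u   [&-rule on 5]
7. ~<>(p & (p & ~q)), v   [~[]-rule on 3: fresh world v, uRv]
8. ~(p & (p & ~q)), u   [~<>-rule on 7 via vRu]
9. ~(p & (p & ~q)), v   [~<>-rule on 7 via vRv]
10. ~(p & ~q), u   [~&-rule on 8 (branches; this branch)]
11. ~(p & ~q), v   [~&-rule on 9 (branches; this branch)]
12. q, u   [~&-rule on 10 (branches; this branch)]
Accessibility: uRu, uRv, vRu, vRv
Branch closes: q and ~q both at u.
Every branch closes (one shown): valid in S5.

S5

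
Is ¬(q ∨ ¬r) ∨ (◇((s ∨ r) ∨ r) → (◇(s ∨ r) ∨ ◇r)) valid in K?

Tableau for the negation ¬(¬(q ∨ ¬r) ∨ (◇((s ∨ r) ∨ r) → (◇(s ∨ r) ∨ ◇r))):
1. ¬(¬(q ∨ ¬r) ∨ (◇((s ∨ r) ∨ r) → (◇(s ∨ r) ∨ ◇r))), u
2. q ∨ ¬r, u   [¬∨-rule on 1]
3. ¬(◇((s ∨ r) ∨ r) → (◇(s ∨ r) ∨ ◇r)), u   [¬∨-rule on 1]
4. ◇((s ∨ r) ∨ r), u   [¬→-rule on 3]
5. ¬(◇(s ∨ r) ∨ ◇r), u   [¬→-rule on 3]
6. ¬◇(s ∨ r), u   [¬∨-rule on 5]
7. ¬◇r, u   [¬∨-rule on 5]
8. ¬r, u   [∨-rule on 2 (branches; this branch)]
9. (s ∨ r) ∨ r, v   [◇-rule on 4: fresh world v, uRv]
10. ¬(s ∨ r), v   [¬◇-rule on 6 via uRv]
11. ¬s, v   [¬∨-rule on 10]
12. ¬r, v   [¬∨-rule on 10]
13. s ∨ r, v   [∨-rule on 9 (branches; this branch)]
14. r, v   [∨-rule on 13 (branches; this branch)]
Accessibility: uRv
Branch closes: r and ¬r both at v.
All branches of the negation close; one closing branch shown above.

Valid in K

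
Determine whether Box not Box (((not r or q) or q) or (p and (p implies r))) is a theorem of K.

Tableau for the negation not Box not Box (((not r or q) or q) or (p and (p implies r))):
1. not Box not Box (((not r or q) or q) or (p and (p implies r))), w0
2. Box (((not r or q) or q) or (p and (p implies r))), w1
Accessibility: w0Rw1
The negation has an open branch (countermodel exists).

Invalid (countermodel exists)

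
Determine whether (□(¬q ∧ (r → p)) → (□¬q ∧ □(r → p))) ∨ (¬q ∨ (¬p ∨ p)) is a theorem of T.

Tableau for the negation ¬((□(¬q ∧ (r → p)) → (□¬q ∧ □(r → p))) ∨ (¬q ∨ (¬p ∨ p))):
1. ¬((□(¬q ∧ (r → p)) → (□¬q ∧ □(r → p))) ∨ (¬q ∨ (¬p ∨ p))), u
2. ¬(□(¬q ∧ (r → p)) → (□¬q ∧ □(r → p))), u   [¬∨-rule on 1]
3. ¬(¬q ∨ (¬p ∨ p)), u   [¬∨-rule on 1]
4. □(¬q ∧ (r → p)), u   [¬→-rule on 2]
5. ¬(□¬q ∧ □(r → p)), u   [¬→-rule on 2]
6. q, u   [¬∨-rule on 3]
7. ¬(¬p ∨ p), u   [¬∨-rule on 3]
8. p, u   [¬∨-rule on 7]
9. ¬p, u   [¬∨-rule on 7]
Accessibility: uRu
Branch closes: p and ¬p both at u.
All branches of the negation close; one closing branch shown above.

Valid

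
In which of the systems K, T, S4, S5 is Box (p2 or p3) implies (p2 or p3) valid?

T-tableau for the negation not (Box (p2 or p3) implies (p2 or p3)):
1. not (Box (p2 or p3) implies (p2 or p3)), 0
2. Box (p2 or p3), 0   [neg-implies-rule on 1]
3. not (p2 or p3), 0   [neg-implies-rule on 1]
4. not p2, 0   [neg-or-rule on 3]
5. not p3, 0   [neg-or-rule on 3]
6. p2 or p3, 0   [Box-rule on 2 via 0R0]
7. p3, 0   [or-rule on 6 (branches; this branch)]
Accessibility: 0R0
Branch closes: p3 and not p3 both at 0.
Every branch closes (one shown): valid in T, hence also in S4, S5 (every theorem of T is a theorem of S4 and S5).
K-tableau for the negation not (Box (p2 or p3) implies (p2 or p3)):
1. not (Box (p2 or p3) implies (p2 or p3)), 0
2. Box (p2 or p3), 0   [neg-implies-rule on 1]
3. not (p2 or p3), 0   [neg-implies-rule on 1]
4. not p2, 0   [neg-or-rule on 3]
5. not p3, 0   [neg-or-rule on 3]
Complete open branch: countermodel on a K-frame, so not valid in K.

T, S4, S5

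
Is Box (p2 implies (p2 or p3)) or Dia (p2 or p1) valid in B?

Tableau for the negation not (Box (p2 implies (p2 or p3)) or Dia (p2 or p1)):
1. not (Box (p2 implies (p2 or p3)) or Dia (p2 or p1)), u
2. not Box (p2 implies (p2 or p3)), u
3. not Dia (p2 or p1), u
4. not (p2 or p1), u
5. not p2, u
6. not p1, u
7. not (p2 implies (p2 or p3)), v
8. p2, v
9. not (p2 or p3), v
10. not p2, v
11. not p3, v
Accessibility: uRu, uRv, vRu, vRv
Branch closes: p2 and not p2 both at v.
Every branch of the negation's tableau closes; the branch above is one of them.

Yes, valid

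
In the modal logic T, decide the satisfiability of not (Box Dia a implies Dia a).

Unsatisfiable

1. not (Box Dia a implies Dia a), 0
2. Box Dia a, 0
3. not Dia a, 0
4. Dia a, 0
5. not a, 0
6. a, 1
7. Dia a, 1
8. not a, 1
Accessibility: 0R0, 0R1, 1R1
Branch closes: a and not a both at 1.
Every branch closes; the branch above is one of them.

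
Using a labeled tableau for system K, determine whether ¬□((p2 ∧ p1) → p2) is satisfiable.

1. ¬□((p2 ∧ p1) → p2), 0
2. ¬((p2 ∧ p1) → p2), 1   [¬□-rule on 1: fresh world 1, 0R1]
3. p2 ∧ p1, 1   [¬→-rule on 2]
4. ¬p2, 1   [¬→-rule on 2]
5. p2, 1   [∧-rule on 3]
6. p1, 1   [∧-rule on 3]
Accessibility: 0R1
Branch closes: p2 and ¬p2 both at 1.
All branches of the tableau close; one closing branch shown above.

No, unsatisfiable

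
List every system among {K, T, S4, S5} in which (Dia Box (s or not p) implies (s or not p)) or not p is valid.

S5

S4-tableau for the negation not ((Dia Box (s or not p) implies (s or not p)) or not p):
1. not ((Dia Box (s or not p) implies (s or not p)) or not p), u
2. not (Dia Box (s or not p) implies (s or not p)), u   [neg-or-rule on 1]
3. p, u   [neg-or-rule on 1]
4. Dia Box (s or not p), u   [neg-implies-rule on 2]
5. not (s or not p), u   [neg-implies-rule on 2]
6. not s, u   [neg-or-rule on 5]
7. Box (s or not p), v   [Dia-rule on 4: fresh world v, uRv]
8. s or not p, v   [Box-rule on 7 via vRv]
9. not p, v   [or-rule on 8 (branches; this branch)]
Accessibility: uRu, uRv, vRv
Complete open branch: countermodel on an S4-frame, so not valid in S4, nor in K, T (the same frame is also a K-frame and a T-frame).
S5-tableau for the negation not ((Dia Box (s or not p) implies (s or not p)) or not p):
1. not ((Dia Box (s or not p) implies (s or not p)) or not p), u
2. not (Dia Box (s or not p) implies (s or not p)), u   [neg-or-rule on 1]
3. p, u   [neg-or-rule on 1]
4. Dia Box (s or not p), u   [neg-implies-rule on 2]
5. not (s or not p), u   [neg-implies-rule on 2]
6. not s, u   [neg-or-rule on 5]
7. Box (s or not p), v   [Dia-rule on 4: fresh world v, uRv]
8. s or not p, u   [Box-rule on 7 via vRu]
9. s or not p, v   [Box-rule on 7 via vRv]
10. not p, u   [or-rule on 8 (branches; this branch)]
Accessibility: uRu, uRv, vRu, vRv
Branch closes: p and not p both at u.
Every branch closes (one shown): valid in S5.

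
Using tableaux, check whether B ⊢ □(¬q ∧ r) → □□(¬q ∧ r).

Invalid (countermodel exists)

Tableau for the negation ¬(□(¬q ∧ r) → □□(¬q ∧ r)):
1. ¬(□(¬q ∧ r) → □□(¬q ∧ r)), u
2. □(¬q ∧ r), u   [¬→-rule on 1]
3. ¬□□(¬q ∧ r), u   [¬→-rule on 1]
4. ¬q ∧ r, u   [□-rule on 2 via uRu]
5. ¬q, u   [∧-rule on 4]
6. r, u   [∧-rule on 4]
7. ¬□(¬q ∧ r), v   [¬□-rule on 3: fresh world v, uRv]
8. ¬q ∧ r, v   [□-rule on 2 via uRv]
9. ¬q, v   [∧-rule on 8]
10. r, v   [∧-rule on 8]
11. ¬(¬q ∧ r), w   [¬□-rule on 7: fresh world w, vRw]
12. ¬r, w   [¬∧-rule on 11 (branches; this branch)]
Accessibility: uRu, uRv, vRu, vRv, vRw, wRv, wRw
The negation has an open branch (countermodel exists).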